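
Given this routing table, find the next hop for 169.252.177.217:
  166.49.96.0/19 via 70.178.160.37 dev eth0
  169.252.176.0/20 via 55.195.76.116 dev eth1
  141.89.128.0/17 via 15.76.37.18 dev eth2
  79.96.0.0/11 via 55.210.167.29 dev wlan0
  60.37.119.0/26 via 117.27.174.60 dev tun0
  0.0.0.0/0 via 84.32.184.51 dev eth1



Longest prefix match for 169.252.177.217:
  /19 166.49.96.0: no
  /20 169.252.176.0: MATCH
  /17 141.89.128.0: no
  /11 79.96.0.0: no
  /26 60.37.119.0: no
  /0 0.0.0.0: MATCH
Selected: next-hop 55.195.76.116 via eth1 (matched /20)


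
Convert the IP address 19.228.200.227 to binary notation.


19 = 00010011
228 = 11100100
200 = 11001000
227 = 11100011
Binary: 00010011.11100100.11001000.11100011


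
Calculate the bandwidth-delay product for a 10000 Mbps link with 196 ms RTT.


BDP = bandwidth * RTT
= 10000 Mbps * 196 ms
= 10000 * 1e6 * 196 / 1000 bits
= 1960000000 bits
= 245000000 bytes
= 239257.8125 KB
BDP = 1960000000 bits (245000000 bytes)


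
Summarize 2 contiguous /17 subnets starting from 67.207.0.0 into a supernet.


Original prefix: /17
Number of subnets: 2 = 2^1
New prefix = 17 - 1 = 16
Supernet: 67.207.0.0/16


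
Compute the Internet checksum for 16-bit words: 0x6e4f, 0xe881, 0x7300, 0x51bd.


Sum all words (with carry folding):
+ 0x6e4f = 0x6e4f
+ 0xe881 = 0x56d1
+ 0x7300 = 0xc9d1
+ 0x51bd = 0x1b8f
One's complement: ~0x1b8f
Checksum = 0xe470


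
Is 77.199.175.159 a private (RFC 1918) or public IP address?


RFC 1918 private ranges:
  10.0.0.0/8 (10.0.0.0 - 10.255.255.255)
  172.16.0.0/12 (172.16.0.0 - 172.31.255.255)
  192.168.0.0/16 (192.168.0.0 - 192.168.255.255)
Public (not in any RFC 1918 range)


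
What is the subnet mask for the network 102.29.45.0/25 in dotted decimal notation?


/25 means 25 network bits, 7 host bits
Binary: 11111111111111111111111110000000
Mask: 255.255.255.128


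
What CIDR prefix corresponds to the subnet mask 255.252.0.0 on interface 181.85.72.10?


Binary: 11111111.11111100.00000000.00000000
Count leading 1s
Prefix: /14


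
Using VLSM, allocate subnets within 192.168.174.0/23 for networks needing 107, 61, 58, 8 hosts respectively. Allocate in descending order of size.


107 hosts -> /25 (126 usable): 192.168.174.0/25
61 hosts -> /26 (62 usable): 192.168.174.128/26
58 hosts -> /26 (62 usable): 192.168.174.192/26
8 hosts -> /28 (14 usable): 192.168.175.0/28
Allocation: 192.168.174.0/25 (107 hosts, 126 usable); 192.168.174.128/26 (61 hosts, 62 usable); 192.168.174.192/26 (58 hosts, 62 usable); 192.168.175.0/28 (8 hosts, 14 usable)


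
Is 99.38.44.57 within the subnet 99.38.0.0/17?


Subnet network: 99.38.0.0
Test IP AND mask: 99.38.0.0
Yes, 99.38.44.57 is in 99.38.0.0/17


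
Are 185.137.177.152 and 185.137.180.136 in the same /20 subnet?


Mask: 255.255.240.0
185.137.177.152 AND mask = 185.137.176.0
185.137.180.136 AND mask = 185.137.176.0
Yes, same subnet (185.137.176.0)


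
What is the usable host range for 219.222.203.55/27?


Network: 219.222.203.32
Broadcast: 219.222.203.63
First usable = network + 1
Last usable = broadcast - 1
Range: 219.222.203.33 to 219.222.203.62


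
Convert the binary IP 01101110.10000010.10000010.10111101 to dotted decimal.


01101110 = 110
10000010 = 130
10000010 = 130
10111101 = 189
IP: 110.130.130.189


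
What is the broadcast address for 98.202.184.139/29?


Network: 98.202.184.136/29
Host bits = 3
Set all host bits to 1:
Broadcast: 98.202.184.143


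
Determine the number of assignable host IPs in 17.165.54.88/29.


Host bits = 32 - 29 = 3
Total addresses = 2^3 = 8
Usable = total - 2 (network and broadcast)
Usable hosts: 6


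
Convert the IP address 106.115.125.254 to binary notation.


106 = 01101010
115 = 01110011
125 = 01111101
254 = 11111110
Binary: 01101010.01110011.01111101.11111110


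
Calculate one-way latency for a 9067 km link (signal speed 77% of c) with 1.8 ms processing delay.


Speed = 0.77 * 3e5 km/s = 231000 km/s
Propagation delay = 9067 / 231000 = 0.0393 s = 39.2511 ms
Processing delay = 1.8 ms
Total one-way latency = 41.0511 ms


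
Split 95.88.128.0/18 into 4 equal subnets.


New prefix = 18 + 2 = 20
Each subnet has 4096 addresses
  95.88.128.0/20
  95.88.144.0/20
  95.88.160.0/20
  95.88.176.0/20
Subnets: 95.88.128.0/20, 95.88.144.0/20, 95.88.160.0/20, 95.88.176.0/20


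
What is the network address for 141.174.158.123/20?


IP:   10001101.10101110.10011110.01111011
Mask: 11111111.11111111.11110000.00000000
AND operation:
Net:  10001101.10101110.10010000.00000000
Network: 141.174.144.0/20


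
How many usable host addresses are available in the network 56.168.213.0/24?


Host bits = 32 - 24 = 8
Total addresses = 2^8 = 256
Usable = total - 2 (network and broadcast)
Usable hosts: 254


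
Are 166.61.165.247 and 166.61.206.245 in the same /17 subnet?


Mask: 255.255.128.0
166.61.165.247 AND mask = 166.61.128.0
166.61.206.245 AND mask = 166.61.128.0
Yes, same subnet (166.61.128.0)


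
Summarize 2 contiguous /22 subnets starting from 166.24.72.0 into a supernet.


Original prefix: /22
Number of subnets: 2 = 2^1
New prefix = 22 - 1 = 21
Supernet: 166.24.72.0/21


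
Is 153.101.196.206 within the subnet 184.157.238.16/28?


Subnet network: 184.157.238.16
Test IP AND mask: 153.101.196.192
No, 153.101.196.206 is not in 184.157.238.16/28


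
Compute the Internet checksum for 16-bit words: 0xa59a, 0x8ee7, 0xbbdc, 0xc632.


Sum all words (with carry folding):
+ 0xa59a = 0xa59a
+ 0x8ee7 = 0x3482
+ 0xbbdc = 0xf05e
+ 0xc632 = 0xb691
One's complement: ~0xb691
Checksum = 0x496e


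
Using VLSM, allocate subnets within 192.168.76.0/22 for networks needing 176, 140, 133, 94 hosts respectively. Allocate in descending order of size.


176 hosts -> /24 (254 usable): 192.168.76.0/24
140 hosts -> /24 (254 usable): 192.168.77.0/24
133 hosts -> /24 (254 usable): 192.168.78.0/24
94 hosts -> /25 (126 usable): 192.168.79.0/25
Allocation: 192.168.76.0/24 (176 hosts, 254 usable); 192.168.77.0/24 (140 hosts, 254 usable); 192.168.78.0/24 (133 hosts, 254 usable); 192.168.79.0/25 (94 hosts, 126 usable)


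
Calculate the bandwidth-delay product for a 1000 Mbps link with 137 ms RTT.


BDP = bandwidth * RTT
= 1000 Mbps * 137 ms
= 1000 * 1e6 * 137 / 1000 bits
= 137000000 bits
= 17125000 bytes
= 16723.6328 KB
BDP = 137000000 bits (17125000 bytes)


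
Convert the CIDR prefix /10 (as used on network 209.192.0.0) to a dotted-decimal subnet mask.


/10 means 10 network bits, 22 host bits
Binary: 11111111110000000000000000000000
Mask: 255.192.0.0


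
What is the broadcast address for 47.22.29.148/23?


Network: 47.22.28.0/23
Host bits = 9
Set all host bits to 1:
Broadcast: 47.22.29.255


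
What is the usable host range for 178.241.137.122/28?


Network: 178.241.137.112
Broadcast: 178.241.137.127
First usable = network + 1
Last usable = broadcast - 1
Range: 178.241.137.113 to 178.241.137.126


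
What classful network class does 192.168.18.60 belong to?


First octet: 192
Binary: 11000000
110xxxxx -> Class C (192-223)
Class C, default mask 255.255.255.0 (/24)


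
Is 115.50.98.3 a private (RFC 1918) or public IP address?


RFC 1918 private ranges:
  10.0.0.0/8 (10.0.0.0 - 10.255.255.255)
  172.16.0.0/12 (172.16.0.0 - 172.31.255.255)
  192.168.0.0/16 (192.168.0.0 - 192.168.255.255)
Public (not in any RFC 1918 range)


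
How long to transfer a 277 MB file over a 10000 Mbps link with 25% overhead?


Effective throughput = 10000 * (1 - 25/100) = 7500 Mbps
File size in Mb = 277 * 8 = 2216 Mb
Time = 2216 / 7500
Time = 0.2955 seconds


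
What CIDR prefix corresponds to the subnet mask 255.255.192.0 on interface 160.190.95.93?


Binary: 11111111.11111111.11000000.00000000
Count leading 1s
Prefix: /18


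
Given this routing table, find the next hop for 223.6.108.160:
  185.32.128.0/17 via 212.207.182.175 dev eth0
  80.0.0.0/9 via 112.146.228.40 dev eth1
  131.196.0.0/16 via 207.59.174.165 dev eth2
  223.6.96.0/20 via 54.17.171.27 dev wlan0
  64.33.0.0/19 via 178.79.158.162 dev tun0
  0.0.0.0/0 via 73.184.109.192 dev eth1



Longest prefix match for 223.6.108.160:
  /17 185.32.128.0: no
  /9 80.0.0.0: no
  /16 131.196.0.0: no
  /20 223.6.96.0: MATCH
  /19 64.33.0.0: no
  /0 0.0.0.0: MATCH
Selected: next-hop 54.17.171.27 via wlan0 (matched /20)


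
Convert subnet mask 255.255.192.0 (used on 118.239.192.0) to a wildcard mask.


Subnet mask: 255.255.192.0
Wildcard = 255.255.255.255 - subnet mask
255 - 255 = 0
255 - 255 = 0
255 - 192 = 63
255 - 0 = 255
Wildcard: 0.0.63.255


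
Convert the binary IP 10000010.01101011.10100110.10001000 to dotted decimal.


10000010 = 130
01101011 = 107
10100110 = 166
10001000 = 136
IP: 130.107.166.136


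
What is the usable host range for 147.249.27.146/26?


Network: 147.249.27.128
Broadcast: 147.249.27.191
First usable = network + 1
Last usable = broadcast - 1
Range: 147.249.27.129 to 147.249.27.190


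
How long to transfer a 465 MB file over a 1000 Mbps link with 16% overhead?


Effective throughput = 1000 * (1 - 16/100) = 840 Mbps
File size in Mb = 465 * 8 = 3720 Mb
Time = 3720 / 840
Time = 4.4286 seconds


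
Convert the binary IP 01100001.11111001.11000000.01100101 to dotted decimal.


01100001 = 97
11111001 = 249
11000000 = 192
01100101 = 101
IP: 97.249.192.101


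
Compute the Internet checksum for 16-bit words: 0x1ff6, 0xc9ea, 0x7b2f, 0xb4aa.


Sum all words (with carry folding):
+ 0x1ff6 = 0x1ff6
+ 0xc9ea = 0xe9e0
+ 0x7b2f = 0x6510
+ 0xb4aa = 0x19bb
One's complement: ~0x19bb
Checksum = 0xe644


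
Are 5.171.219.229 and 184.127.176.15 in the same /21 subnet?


Mask: 255.255.248.0
5.171.219.229 AND mask = 5.171.216.0
184.127.176.15 AND mask = 184.127.176.0
No, different subnets (5.171.216.0 vs 184.127.176.0)


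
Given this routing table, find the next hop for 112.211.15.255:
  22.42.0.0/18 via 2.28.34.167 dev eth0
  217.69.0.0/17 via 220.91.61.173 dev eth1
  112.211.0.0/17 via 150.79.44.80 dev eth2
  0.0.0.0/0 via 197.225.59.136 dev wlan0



Longest prefix match for 112.211.15.255:
  /18 22.42.0.0: no
  /17 217.69.0.0: no
  /17 112.211.0.0: MATCH
  /0 0.0.0.0: MATCH
Selected: next-hop 150.79.44.80 via eth2 (matched /17)


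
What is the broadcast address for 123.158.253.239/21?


Network: 123.158.248.0/21
Host bits = 11
Set all host bits to 1:
Broadcast: 123.158.255.255


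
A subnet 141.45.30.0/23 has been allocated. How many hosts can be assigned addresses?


Host bits = 32 - 23 = 9
Total addresses = 2^9 = 512
Usable = total - 2 (network and broadcast)
Usable hosts: 510


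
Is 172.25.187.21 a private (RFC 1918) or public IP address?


RFC 1918 private ranges:
  10.0.0.0/8 (10.0.0.0 - 10.255.255.255)
  172.16.0.0/12 (172.16.0.0 - 172.31.255.255)
  192.168.0.0/16 (192.168.0.0 - 192.168.255.255)
Private (in 172.16.0.0/12)


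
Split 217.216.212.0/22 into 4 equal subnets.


New prefix = 22 + 2 = 24
Each subnet has 256 addresses
  217.216.212.0/24
  217.216.213.0/24
  217.216.214.0/24
  217.216.215.0/24
Subnets: 217.216.212.0/24, 217.216.213.0/24, 217.216.214.0/24, 217.216.215.0/24


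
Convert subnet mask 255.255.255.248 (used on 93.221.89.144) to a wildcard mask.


Subnet mask: 255.255.255.248
Wildcard = 255.255.255.255 - subnet mask
255 - 255 = 0
255 - 255 = 0
255 - 255 = 0
255 - 248 = 7
Wildcard: 0.0.0.7


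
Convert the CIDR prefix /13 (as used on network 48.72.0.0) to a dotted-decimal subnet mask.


/13 means 13 network bits, 19 host bits
Binary: 11111111111110000000000000000000
Mask: 255.248.0.0


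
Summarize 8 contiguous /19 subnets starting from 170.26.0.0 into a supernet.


Original prefix: /19
Number of subnets: 8 = 2^3
New prefix = 19 - 3 = 16
Supernet: 170.26.0.0/16


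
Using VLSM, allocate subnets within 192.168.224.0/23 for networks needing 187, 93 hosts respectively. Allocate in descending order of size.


187 hosts -> /24 (254 usable): 192.168.224.0/24
93 hosts -> /25 (126 usable): 192.168.225.0/25
Allocation: 192.168.224.0/24 (187 hosts, 254 usable); 192.168.225.0/25 (93 hosts, 126 usable)


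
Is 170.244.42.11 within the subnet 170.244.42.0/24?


Subnet network: 170.244.42.0
Test IP AND mask: 170.244.42.0
Yes, 170.244.42.11 is in 170.244.42.0/24


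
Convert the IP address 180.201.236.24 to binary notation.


180 = 10110100
201 = 11001001
236 = 11101100
24 = 00011000
Binary: 10110100.11001001.11101100.00011000


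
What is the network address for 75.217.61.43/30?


IP:   01001011.11011001.00111101.00101011
Mask: 11111111.11111111.11111111.11111100
AND operation:
Net:  01001011.11011001.00111101.00101000
Network: 75.217.61.40/30


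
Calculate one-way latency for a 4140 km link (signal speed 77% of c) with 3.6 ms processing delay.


Speed = 0.77 * 3e5 km/s = 231000 km/s
Propagation delay = 4140 / 231000 = 0.0179 s = 17.9221 ms
Processing delay = 3.6 ms
Total one-way latency = 21.5221 ms


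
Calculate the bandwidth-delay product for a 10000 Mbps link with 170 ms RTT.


BDP = bandwidth * RTT
= 10000 Mbps * 170 ms
= 10000 * 1e6 * 170 / 1000 bits
= 1700000000 bits
= 212500000 bytes
= 207519.5312 KB
BDP = 1700000000 bits (212500000 bytes)


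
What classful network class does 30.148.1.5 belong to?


First octet: 30
Binary: 00011110
0xxxxxxx -> Class A (1-126)
Class A, default mask 255.0.0.0 (/8)


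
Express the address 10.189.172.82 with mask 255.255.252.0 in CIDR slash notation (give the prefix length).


Binary: 11111111.11111111.11111100.00000000
Count leading 1s
Prefix: /22


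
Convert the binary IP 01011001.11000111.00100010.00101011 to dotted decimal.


01011001 = 89
11000111 = 199
00100010 = 34
00101011 = 43
IP: 89.199.34.43


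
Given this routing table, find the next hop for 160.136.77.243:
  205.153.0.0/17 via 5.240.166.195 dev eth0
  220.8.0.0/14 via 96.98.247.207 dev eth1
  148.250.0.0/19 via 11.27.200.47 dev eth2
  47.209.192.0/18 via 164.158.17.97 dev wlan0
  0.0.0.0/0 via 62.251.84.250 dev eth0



Longest prefix match for 160.136.77.243:
  /17 205.153.0.0: no
  /14 220.8.0.0: no
  /19 148.250.0.0: no
  /18 47.209.192.0: no
  /0 0.0.0.0: MATCH
Selected: next-hop 62.251.84.250 via eth0 (matched /0)


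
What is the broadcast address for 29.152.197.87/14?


Network: 29.152.0.0/14
Host bits = 18
Set all host bits to 1:
Broadcast: 29.155.255.255


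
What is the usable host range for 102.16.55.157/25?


Network: 102.16.55.128
Broadcast: 102.16.55.255
First usable = network + 1
Last usable = broadcast - 1
Range: 102.16.55.129 to 102.16.55.254


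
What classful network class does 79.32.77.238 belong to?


First octet: 79
Binary: 01001111
0xxxxxxx -> Class A (1-126)
Class A, default mask 255.0.0.0 (/8)


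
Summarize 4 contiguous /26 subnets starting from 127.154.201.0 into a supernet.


Original prefix: /26
Number of subnets: 4 = 2^2
New prefix = 26 - 2 = 24
Supernet: 127.154.201.0/24


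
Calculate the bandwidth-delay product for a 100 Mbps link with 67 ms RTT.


BDP = bandwidth * RTT
= 100 Mbps * 67 ms
= 100 * 1e6 * 67 / 1000 bits
= 6700000 bits
= 837500 bytes
= 817.8711 KB
BDP = 6700000 bits (837500 bytes)


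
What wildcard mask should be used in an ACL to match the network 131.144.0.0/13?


Subnet mask: 255.248.0.0
Wildcard = 255.255.255.255 - subnet mask
255 - 255 = 0
255 - 248 = 7
255 - 0 = 255
255 - 0 = 255
Wildcard: 0.7.255.255


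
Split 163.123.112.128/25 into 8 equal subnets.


New prefix = 25 + 3 = 28
Each subnet has 16 addresses
  163.123.112.128/28
  163.123.112.144/28
  163.123.112.160/28
  163.123.112.176/28
  163.123.112.192/28
  163.123.112.208/28
  163.123.112.224/28
  163.123.112.240/28
Subnets: 163.123.112.128/28, 163.123.112.144/28, 163.123.112.160/28, 163.123.112.176/28, 163.123.112.192/28, 163.123.112.208/28, 163.123.112.224/28, 163.123.112.240/28


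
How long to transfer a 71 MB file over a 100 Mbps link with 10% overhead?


Effective throughput = 100 * (1 - 10/100) = 90 Mbps
File size in Mb = 71 * 8 = 568 Mb
Time = 568 / 90
Time = 6.3111 seconds


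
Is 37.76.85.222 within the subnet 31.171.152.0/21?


Subnet network: 31.171.152.0
Test IP AND mask: 37.76.80.0
No, 37.76.85.222 is not in 31.171.152.0/21


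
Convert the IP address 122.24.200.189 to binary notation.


122 = 01111010
24 = 00011000
200 = 11001000
189 = 10111101
Binary: 01111010.00011000.11001000.10111101


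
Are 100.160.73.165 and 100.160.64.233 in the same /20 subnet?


Mask: 255.255.240.0
100.160.73.165 AND mask = 100.160.64.0
100.160.64.233 AND mask = 100.160.64.0
Yes, same subnet (100.160.64.0)


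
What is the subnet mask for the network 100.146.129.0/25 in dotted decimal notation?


/25 means 25 network bits, 7 host bits
Binary: 11111111111111111111111110000000
Mask: 255.255.255.128


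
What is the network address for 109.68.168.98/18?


IP:   01101101.01000100.10101000.01100010
Mask: 11111111.11111111.11000000.00000000
AND operation:
Net:  01101101.01000100.10000000.00000000
Network: 109.68.128.0/18


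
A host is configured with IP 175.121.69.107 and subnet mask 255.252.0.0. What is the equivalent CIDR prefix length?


Binary: 11111111.11111100.00000000.00000000
Count leading 1s
Prefix: /14


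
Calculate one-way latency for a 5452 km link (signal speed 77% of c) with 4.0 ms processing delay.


Speed = 0.77 * 3e5 km/s = 231000 km/s
Propagation delay = 5452 / 231000 = 0.0236 s = 23.6017 ms
Processing delay = 4.0 ms
Total one-way latency = 27.6017 ms


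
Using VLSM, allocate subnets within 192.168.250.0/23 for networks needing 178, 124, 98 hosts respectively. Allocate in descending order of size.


178 hosts -> /24 (254 usable): 192.168.250.0/24
124 hosts -> /25 (126 usable): 192.168.251.0/25
98 hosts -> /25 (126 usable): 192.168.251.128/25
Allocation: 192.168.250.0/24 (178 hosts, 254 usable); 192.168.251.0/25 (124 hosts, 126 usable); 192.168.251.128/25 (98 hosts, 126 usable)


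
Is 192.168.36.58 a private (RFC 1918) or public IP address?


RFC 1918 private ranges:
  10.0.0.0/8 (10.0.0.0 - 10.255.255.255)
  172.16.0.0/12 (172.16.0.0 - 172.31.255.255)
  192.168.0.0/16 (192.168.0.0 - 192.168.255.255)
Private (in 192.168.0.0/16)


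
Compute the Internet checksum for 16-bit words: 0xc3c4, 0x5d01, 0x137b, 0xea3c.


Sum all words (with carry folding):
+ 0xc3c4 = 0xc3c4
+ 0x5d01 = 0x20c6
+ 0x137b = 0x3441
+ 0xea3c = 0x1e7e
One's complement: ~0x1e7e
Checksum = 0xe181


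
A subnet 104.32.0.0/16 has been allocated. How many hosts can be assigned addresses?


Host bits = 32 - 16 = 16
Total addresses = 2^16 = 65536
Usable = total - 2 (network and broadcast)
Usable hosts: 65534


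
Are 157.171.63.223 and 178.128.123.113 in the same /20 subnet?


Mask: 255.255.240.0
157.171.63.223 AND mask = 157.171.48.0
178.128.123.113 AND mask = 178.128.112.0
No, different subnets (157.171.48.0 vs 178.128.112.0)


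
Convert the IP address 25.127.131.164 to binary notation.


25 = 00011001
127 = 01111111
131 = 10000011
164 = 10100100
Binary: 00011001.01111111.10000011.10100100


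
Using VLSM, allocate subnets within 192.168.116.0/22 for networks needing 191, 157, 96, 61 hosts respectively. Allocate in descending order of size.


191 hosts -> /24 (254 usable): 192.168.116.0/24
157 hosts -> /24 (254 usable): 192.168.117.0/24
96 hosts -> /25 (126 usable): 192.168.118.0/25
61 hosts -> /26 (62 usable): 192.168.118.128/26
Allocation: 192.168.116.0/24 (191 hosts, 254 usable); 192.168.117.0/24 (157 hosts, 254 usable); 192.168.118.0/25 (96 hosts, 126 usable); 192.168.118.128/26 (61 hosts, 62 usable)


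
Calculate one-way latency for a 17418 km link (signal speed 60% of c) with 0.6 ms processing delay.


Speed = 0.6 * 3e5 km/s = 180000 km/s
Propagation delay = 17418 / 180000 = 0.0968 s = 96.7667 ms
Processing delay = 0.6 ms
Total one-way latency = 97.3667 ms


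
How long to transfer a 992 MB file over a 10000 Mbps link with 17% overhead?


Effective throughput = 10000 * (1 - 17/100) = 8300 Mbps
File size in Mb = 992 * 8 = 7936 Mb
Time = 7936 / 8300
Time = 0.9561 seconds


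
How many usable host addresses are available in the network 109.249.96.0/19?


Host bits = 32 - 19 = 13
Total addresses = 2^13 = 8192
Usable = total - 2 (network and broadcast)
Usable hosts: 8190


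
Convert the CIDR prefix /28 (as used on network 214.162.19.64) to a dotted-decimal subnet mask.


/28 means 28 network bits, 4 host bits
Binary: 11111111111111111111111111110000
Mask: 255.255.255.240


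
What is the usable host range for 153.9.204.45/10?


Network: 153.0.0.0
Broadcast: 153.63.255.255
First usable = network + 1
Last usable = broadcast - 1
Range: 153.0.0.1 to 153.63.255.254


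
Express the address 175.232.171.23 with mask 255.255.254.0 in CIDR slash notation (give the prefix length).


Binary: 11111111.11111111.11111110.00000000
Count leading 1s
Prefix: /23


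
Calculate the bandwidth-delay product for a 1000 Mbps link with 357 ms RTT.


BDP = bandwidth * RTT
= 1000 Mbps * 357 ms
= 1000 * 1e6 * 357 / 1000 bits
= 357000000 bits
= 44625000 bytes
= 43579.1016 KB
BDP = 357000000 bits (44625000 bytes)


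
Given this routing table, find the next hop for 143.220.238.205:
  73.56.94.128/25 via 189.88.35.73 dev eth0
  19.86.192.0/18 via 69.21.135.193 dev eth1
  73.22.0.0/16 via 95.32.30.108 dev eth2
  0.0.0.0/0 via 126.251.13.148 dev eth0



Longest prefix match for 143.220.238.205:
  /25 73.56.94.128: no
  /18 19.86.192.0: no
  /16 73.22.0.0: no
  /0 0.0.0.0: MATCH
Selected: next-hop 126.251.13.148 via eth0 (matched /0)


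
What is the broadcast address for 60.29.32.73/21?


Network: 60.29.32.0/21
Host bits = 11
Set all host bits to 1:
Broadcast: 60.29.39.255


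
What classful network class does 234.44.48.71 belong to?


First octet: 234
Binary: 11101010
1110xxxx -> Class D (224-239)
Class D (multicast), default mask N/A


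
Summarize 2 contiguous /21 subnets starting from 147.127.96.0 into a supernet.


Original prefix: /21
Number of subnets: 2 = 2^1
New prefix = 21 - 1 = 20
Supernet: 147.127.96.0/20


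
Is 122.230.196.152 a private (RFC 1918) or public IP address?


RFC 1918 private ranges:
  10.0.0.0/8 (10.0.0.0 - 10.255.255.255)
  172.16.0.0/12 (172.16.0.0 - 172.31.255.255)
  192.168.0.0/16 (192.168.0.0 - 192.168.255.255)
Public (not in any RFC 1918 range)


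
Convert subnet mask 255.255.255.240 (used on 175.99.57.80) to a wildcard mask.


Subnet mask: 255.255.255.240
Wildcard = 255.255.255.255 - subnet mask
255 - 255 = 0
255 - 255 = 0
255 - 255 = 0
255 - 240 = 15
Wildcard: 0.0.0.15


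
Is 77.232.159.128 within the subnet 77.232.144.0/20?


Subnet network: 77.232.144.0
Test IP AND mask: 77.232.144.0
Yes, 77.232.159.128 is in 77.232.144.0/20


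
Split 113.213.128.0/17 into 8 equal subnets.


New prefix = 17 + 3 = 20
Each subnet has 4096 addresses
  113.213.128.0/20
  113.213.144.0/20
  113.213.160.0/20
  113.213.176.0/20
  113.213.192.0/20
  113.213.208.0/20
  113.213.224.0/20
  113.213.240.0/20
Subnets: 113.213.128.0/20, 113.213.144.0/20, 113.213.160.0/20, 113.213.176.0/20, 113.213.192.0/20, 113.213.208.0/20, 113.213.224.0/20, 113.213.240.0/20


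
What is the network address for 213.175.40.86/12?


IP:   11010101.10101111.00101000.01010110
Mask: 11111111.11110000.00000000.00000000
AND operation:
Net:  11010101.10100000.00000000.00000000
Network: 213.160.0.0/12


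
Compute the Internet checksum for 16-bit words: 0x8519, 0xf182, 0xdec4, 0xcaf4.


Sum all words (with carry folding):
+ 0x8519 = 0x8519
+ 0xf182 = 0x769c
+ 0xdec4 = 0x5561
+ 0xcaf4 = 0x2056
One's complement: ~0x2056
Checksum = 0xdfa9


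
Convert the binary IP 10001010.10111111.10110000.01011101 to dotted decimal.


10001010 = 138
10111111 = 191
10110000 = 176
01011101 = 93
IP: 138.191.176.93


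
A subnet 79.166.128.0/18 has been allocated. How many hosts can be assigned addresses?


Host bits = 32 - 18 = 14
Total addresses = 2^14 = 16384
Usable = total - 2 (network and broadcast)
Usable hosts: 16382


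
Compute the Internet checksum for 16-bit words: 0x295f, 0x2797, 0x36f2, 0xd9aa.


Sum all words (with carry folding):
+ 0x295f = 0x295f
+ 0x2797 = 0x50f6
+ 0x36f2 = 0x87e8
+ 0xd9aa = 0x6193
One's complement: ~0x6193
Checksum = 0x9e6c


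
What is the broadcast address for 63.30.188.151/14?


Network: 63.28.0.0/14
Host bits = 18
Set all host bits to 1:
Broadcast: 63.31.255.255


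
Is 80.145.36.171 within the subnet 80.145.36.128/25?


Subnet network: 80.145.36.128
Test IP AND mask: 80.145.36.128
Yes, 80.145.36.171 is in 80.145.36.128/25


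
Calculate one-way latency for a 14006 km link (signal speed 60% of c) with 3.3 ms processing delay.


Speed = 0.6 * 3e5 km/s = 180000 km/s
Propagation delay = 14006 / 180000 = 0.0778 s = 77.8111 ms
Processing delay = 3.3 ms
Total one-way latency = 81.1111 ms


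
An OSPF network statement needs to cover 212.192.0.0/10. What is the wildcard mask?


Subnet mask: 255.192.0.0
Wildcard = 255.255.255.255 - subnet mask
255 - 255 = 0
255 - 192 = 63
255 - 0 = 255
255 - 0 = 255
Wildcard: 0.63.255.255


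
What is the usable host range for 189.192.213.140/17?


Network: 189.192.128.0
Broadcast: 189.192.255.255
First usable = network + 1
Last usable = broadcast - 1
Range: 189.192.128.1 to 189.192.255.254


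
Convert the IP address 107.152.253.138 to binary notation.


107 = 01101011
152 = 10011000
253 = 11111101
138 = 10001010
Binary: 01101011.10011000.11111101.10001010


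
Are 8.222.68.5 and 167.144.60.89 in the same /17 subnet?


Mask: 255.255.128.0
8.222.68.5 AND mask = 8.222.0.0
167.144.60.89 AND mask = 167.144.0.0
No, different subnets (8.222.0.0 vs 167.144.0.0)


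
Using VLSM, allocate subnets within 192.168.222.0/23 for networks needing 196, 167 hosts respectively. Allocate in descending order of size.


196 hosts -> /24 (254 usable): 192.168.222.0/24
167 hosts -> /24 (254 usable): 192.168.223.0/24
Allocation: 192.168.222.0/24 (196 hosts, 254 usable); 192.168.223.0/24 (167 hosts, 254 usable)


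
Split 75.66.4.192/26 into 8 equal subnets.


New prefix = 26 + 3 = 29
Each subnet has 8 addresses
  75.66.4.192/29
  75.66.4.200/29
  75.66.4.208/29
  75.66.4.216/29
  75.66.4.224/29
  75.66.4.232/29
  75.66.4.240/29
  75.66.4.248/29
Subnets: 75.66.4.192/29, 75.66.4.200/29, 75.66.4.208/29, 75.66.4.216/29, 75.66.4.224/29, 75.66.4.232/29, 75.66.4.240/29, 75.66.4.248/29


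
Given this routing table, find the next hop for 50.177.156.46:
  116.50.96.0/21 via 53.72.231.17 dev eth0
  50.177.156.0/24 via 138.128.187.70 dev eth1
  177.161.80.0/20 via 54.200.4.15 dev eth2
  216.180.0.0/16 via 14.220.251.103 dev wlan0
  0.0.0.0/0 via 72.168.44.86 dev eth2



Longest prefix match for 50.177.156.46:
  /21 116.50.96.0: no
  /24 50.177.156.0: MATCH
  /20 177.161.80.0: no
  /16 216.180.0.0: no
  /0 0.0.0.0: MATCH
Selected: next-hop 138.128.187.70 via eth1 (matched /24)


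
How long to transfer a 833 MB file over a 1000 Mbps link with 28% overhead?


Effective throughput = 1000 * (1 - 28/100) = 720 Mbps
File size in Mb = 833 * 8 = 6664 Mb
Time = 6664 / 720
Time = 9.2556 seconds


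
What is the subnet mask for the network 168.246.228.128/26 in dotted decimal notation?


/26 means 26 network bits, 6 host bits
Binary: 11111111111111111111111111000000
Mask: 255.255.255.192


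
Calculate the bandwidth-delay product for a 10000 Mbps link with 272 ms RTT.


BDP = bandwidth * RTT
= 10000 Mbps * 272 ms
= 10000 * 1e6 * 272 / 1000 bits
= 2720000000 bits
= 340000000 bytes
= 332031.25 KB
BDP = 2720000000 bits (340000000 bytes)


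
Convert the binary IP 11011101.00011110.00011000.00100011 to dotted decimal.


11011101 = 221
00011110 = 30
00011000 = 24
00100011 = 35
IP: 221.30.24.35


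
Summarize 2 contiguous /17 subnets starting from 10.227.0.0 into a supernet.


Original prefix: /17
Number of subnets: 2 = 2^1
New prefix = 17 - 1 = 16
Supernet: 10.227.0.0/16


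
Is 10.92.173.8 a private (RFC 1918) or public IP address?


RFC 1918 private ranges:
  10.0.0.0/8 (10.0.0.0 - 10.255.255.255)
  172.16.0.0/12 (172.16.0.0 - 172.31.255.255)
  192.168.0.0/16 (192.168.0.0 - 192.168.255.255)
Private (in 10.0.0.0/8)


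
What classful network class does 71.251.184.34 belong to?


First octet: 71
Binary: 01000111
0xxxxxxx -> Class A (1-126)
Class A, default mask 255.0.0.0 (/8)


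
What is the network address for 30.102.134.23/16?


IP:   00011110.01100110.10000110.00010111
Mask: 11111111.11111111.00000000.00000000
AND operation:
Net:  00011110.01100110.00000000.00000000
Network: 30.102.0.0/16


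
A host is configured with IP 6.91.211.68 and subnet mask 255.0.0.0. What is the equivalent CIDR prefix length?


Binary: 11111111.00000000.00000000.00000000
Count leading 1s
Prefix: /8


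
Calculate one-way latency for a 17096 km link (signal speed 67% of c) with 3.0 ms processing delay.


Speed = 0.67 * 3e5 km/s = 201000 km/s
Propagation delay = 17096 / 201000 = 0.0851 s = 85.0547 ms
Processing delay = 3.0 ms
Total one-way latency = 88.0547 ms


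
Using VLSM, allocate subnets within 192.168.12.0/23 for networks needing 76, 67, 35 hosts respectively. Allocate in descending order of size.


76 hosts -> /25 (126 usable): 192.168.12.0/25
67 hosts -> /25 (126 usable): 192.168.12.128/25
35 hosts -> /26 (62 usable): 192.168.13.0/26
Allocation: 192.168.12.0/25 (76 hosts, 126 usable); 192.168.12.128/25 (67 hosts, 126 usable); 192.168.13.0/26 (35 hosts, 62 usable)


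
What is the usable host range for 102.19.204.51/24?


Network: 102.19.204.0
Broadcast: 102.19.204.255
First usable = network + 1
Last usable = broadcast - 1
Range: 102.19.204.1 to 102.19.204.254


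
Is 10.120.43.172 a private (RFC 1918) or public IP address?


RFC 1918 private ranges:
  10.0.0.0/8 (10.0.0.0 - 10.255.255.255)
  172.16.0.0/12 (172.16.0.0 - 172.31.255.255)
  192.168.0.0/16 (192.168.0.0 - 192.168.255.255)
Private (in 10.0.0.0/8)


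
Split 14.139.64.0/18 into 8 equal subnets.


New prefix = 18 + 3 = 21
Each subnet has 2048 addresses
  14.139.64.0/21
  14.139.72.0/21
  14.139.80.0/21
  14.139.88.0/21
  14.139.96.0/21
  14.139.104.0/21
  14.139.112.0/21
  14.139.120.0/21
Subnets: 14.139.64.0/21, 14.139.72.0/21, 14.139.80.0/21, 14.139.88.0/21, 14.139.96.0/21, 14.139.104.0/21, 14.139.112.0/21, 14.139.120.0/21


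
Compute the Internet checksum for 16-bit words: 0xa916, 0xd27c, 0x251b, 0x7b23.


Sum all words (with carry folding):
+ 0xa916 = 0xa916
+ 0xd27c = 0x7b93
+ 0x251b = 0xa0ae
+ 0x7b23 = 0x1bd2
One's complement: ~0x1bd2
Checksum = 0xe42d


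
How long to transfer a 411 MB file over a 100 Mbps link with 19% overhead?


Effective throughput = 100 * (1 - 19/100) = 81 Mbps
File size in Mb = 411 * 8 = 3288 Mb
Time = 3288 / 81
Time = 40.5926 seconds


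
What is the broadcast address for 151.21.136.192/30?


Network: 151.21.136.192/30
Host bits = 2
Set all host bits to 1:
Broadcast: 151.21.136.195


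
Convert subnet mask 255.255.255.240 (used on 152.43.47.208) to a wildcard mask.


Subnet mask: 255.255.255.240
Wildcard = 255.255.255.255 - subnet mask
255 - 255 = 0
255 - 255 = 0
255 - 255 = 0
255 - 240 = 15
Wildcard: 0.0.0.15


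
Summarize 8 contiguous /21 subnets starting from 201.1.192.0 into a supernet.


Original prefix: /21
Number of subnets: 8 = 2^3
New prefix = 21 - 3 = 18
Supernet: 201.1.192.0/18


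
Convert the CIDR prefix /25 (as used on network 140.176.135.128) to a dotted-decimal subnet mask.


/25 means 25 network bits, 7 host bits
Binary: 11111111111111111111111110000000
Mask: 255.255.255.128


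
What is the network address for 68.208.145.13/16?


IP:   01000100.11010000.10010001.00001101
Mask: 11111111.11111111.00000000.00000000
AND operation:
Net:  01000100.11010000.00000000.00000000
Network: 68.208.0.0/16


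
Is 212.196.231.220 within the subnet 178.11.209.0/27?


Subnet network: 178.11.209.0
Test IP AND mask: 212.196.231.192
No, 212.196.231.220 is not in 178.11.209.0/27


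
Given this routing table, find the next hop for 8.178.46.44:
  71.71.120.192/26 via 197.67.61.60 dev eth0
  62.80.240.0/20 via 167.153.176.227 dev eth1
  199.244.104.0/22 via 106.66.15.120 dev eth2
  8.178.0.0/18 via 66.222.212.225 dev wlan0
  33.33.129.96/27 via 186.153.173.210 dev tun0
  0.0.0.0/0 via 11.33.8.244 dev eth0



Longest prefix match for 8.178.46.44:
  /26 71.71.120.192: no
  /20 62.80.240.0: no
  /22 199.244.104.0: no
  /18 8.178.0.0: MATCH
  /27 33.33.129.96: no
  /0 0.0.0.0: MATCH
Selected: next-hop 66.222.212.225 via wlan0 (matched /18)


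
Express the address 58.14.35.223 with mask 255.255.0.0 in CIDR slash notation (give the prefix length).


Binary: 11111111.11111111.00000000.00000000
Count leading 1s
Prefix: /16


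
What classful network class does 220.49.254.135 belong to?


First octet: 220
Binary: 11011100
110xxxxx -> Class C (192-223)
Class C, default mask 255.255.255.0 (/24)


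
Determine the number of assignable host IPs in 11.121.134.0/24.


Host bits = 32 - 24 = 8
Total addresses = 2^8 = 256
Usable = total - 2 (network and broadcast)
Usable hosts: 254


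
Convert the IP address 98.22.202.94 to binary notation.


98 = 01100010
22 = 00010110
202 = 11001010
94 = 01011110
Binary: 01100010.00010110.11001010.01011110


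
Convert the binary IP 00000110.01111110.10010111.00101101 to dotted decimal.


00000110 = 6
01111110 = 126
10010111 = 151
00101101 = 45
IP: 6.126.151.45


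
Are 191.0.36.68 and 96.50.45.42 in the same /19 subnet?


Mask: 255.255.224.0
191.0.36.68 AND mask = 191.0.32.0
96.50.45.42 AND mask = 96.50.32.0
No, different subnets (191.0.32.0 vs 96.50.32.0)


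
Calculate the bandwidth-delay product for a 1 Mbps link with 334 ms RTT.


BDP = bandwidth * RTT
= 1 Mbps * 334 ms
= 1 * 1e6 * 334 / 1000 bits
= 334000 bits
= 41750 bytes
= 40.7715 KB
BDP = 334000 bits (41750 bytes)


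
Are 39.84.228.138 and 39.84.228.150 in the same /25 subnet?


Mask: 255.255.255.128
39.84.228.138 AND mask = 39.84.228.128
39.84.228.150 AND mask = 39.84.228.128
Yes, same subnet (39.84.228.128)


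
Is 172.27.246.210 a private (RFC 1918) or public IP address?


RFC 1918 private ranges:
  10.0.0.0/8 (10.0.0.0 - 10.255.255.255)
  172.16.0.0/12 (172.16.0.0 - 172.31.255.255)
  192.168.0.0/16 (192.168.0.0 - 192.168.255.255)
Private (in 172.16.0.0/12)


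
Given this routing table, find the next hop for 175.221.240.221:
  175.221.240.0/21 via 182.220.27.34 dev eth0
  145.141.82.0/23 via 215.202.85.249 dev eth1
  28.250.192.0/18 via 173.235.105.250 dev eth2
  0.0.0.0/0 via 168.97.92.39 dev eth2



Longest prefix match for 175.221.240.221:
  /21 175.221.240.0: MATCH
  /23 145.141.82.0: no
  /18 28.250.192.0: no
  /0 0.0.0.0: MATCH
Selected: next-hop 182.220.27.34 via eth0 (matched /21)


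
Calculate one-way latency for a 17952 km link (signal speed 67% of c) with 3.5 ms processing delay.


Speed = 0.67 * 3e5 km/s = 201000 km/s
Propagation delay = 17952 / 201000 = 0.0893 s = 89.3134 ms
Processing delay = 3.5 ms
Total one-way latency = 92.8134 ms


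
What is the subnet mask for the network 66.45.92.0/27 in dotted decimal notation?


/27 means 27 network bits, 5 host bits
Binary: 11111111111111111111111111100000
Mask: 255.255.255.224


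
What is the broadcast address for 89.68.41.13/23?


Network: 89.68.40.0/23
Host bits = 9
Set all host bits to 1:
Broadcast: 89.68.41.255


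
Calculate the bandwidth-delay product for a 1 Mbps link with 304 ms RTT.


BDP = bandwidth * RTT
= 1 Mbps * 304 ms
= 1 * 1e6 * 304 / 1000 bits
= 304000 bits
= 38000 bytes
= 37.1094 KB
BDP = 304000 bits (38000 bytes)


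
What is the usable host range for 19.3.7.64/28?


Network: 19.3.7.64
Broadcast: 19.3.7.79
First usable = network + 1
Last usable = broadcast - 1
Range: 19.3.7.65 to 19.3.7.78


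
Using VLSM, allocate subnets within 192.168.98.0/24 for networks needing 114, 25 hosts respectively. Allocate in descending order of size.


114 hosts -> /25 (126 usable): 192.168.98.0/25
25 hosts -> /27 (30 usable): 192.168.98.128/27
Allocation: 192.168.98.0/25 (114 hosts, 126 usable); 192.168.98.128/27 (25 hosts, 30 usable)


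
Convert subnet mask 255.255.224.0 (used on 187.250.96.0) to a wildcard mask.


Subnet mask: 255.255.224.0
Wildcard = 255.255.255.255 - subnet mask
255 - 255 = 0
255 - 255 = 0
255 - 224 = 31
255 - 0 = 255
Wildcard: 0.0.31.255


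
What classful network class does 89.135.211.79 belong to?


First octet: 89
Binary: 01011001
0xxxxxxx -> Class A (1-126)
Class A, default mask 255.0.0.0 (/8)


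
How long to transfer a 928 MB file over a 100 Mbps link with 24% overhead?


Effective throughput = 100 * (1 - 24/100) = 76 Mbps
File size in Mb = 928 * 8 = 7424 Mb
Time = 7424 / 76
Time = 97.6842 seconds


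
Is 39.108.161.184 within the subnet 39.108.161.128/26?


Subnet network: 39.108.161.128
Test IP AND mask: 39.108.161.128
Yes, 39.108.161.184 is in 39.108.161.128/26


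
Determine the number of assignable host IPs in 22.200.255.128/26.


Host bits = 32 - 26 = 6
Total addresses = 2^6 = 64
Usable = total - 2 (network and broadcast)
Usable hosts: 62


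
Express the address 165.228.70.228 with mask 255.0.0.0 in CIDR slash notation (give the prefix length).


Binary: 11111111.00000000.00000000.00000000
Count leading 1s
Prefix: /8


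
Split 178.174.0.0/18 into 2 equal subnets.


New prefix = 18 + 1 = 19
Each subnet has 8192 addresses
  178.174.0.0/19
  178.174.32.0/19
Subnets: 178.174.0.0/19, 178.174.32.0/19


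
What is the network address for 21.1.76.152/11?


IP:   00010101.00000001.01001100.10011000
Mask: 11111111.11100000.00000000.00000000
AND operation:
Net:  00010101.00000000.00000000.00000000
Network: 21.0.0.0/11


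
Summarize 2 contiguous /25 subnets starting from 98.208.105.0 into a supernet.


Original prefix: /25
Number of subnets: 2 = 2^1
New prefix = 25 - 1 = 24
Supernet: 98.208.105.0/24


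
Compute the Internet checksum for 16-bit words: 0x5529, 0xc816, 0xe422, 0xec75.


Sum all words (with carry folding):
+ 0x5529 = 0x5529
+ 0xc816 = 0x1d40
+ 0xe422 = 0x0163
+ 0xec75 = 0xedd8
One's complement: ~0xedd8
Checksum = 0x1227


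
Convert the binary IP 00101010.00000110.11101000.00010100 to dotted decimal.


00101010 = 42
00000110 = 6
11101000 = 232
00010100 = 20
IP: 42.6.232.20


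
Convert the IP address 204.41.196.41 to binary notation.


204 = 11001100
41 = 00101001
196 = 11000100
41 = 00101001
Binary: 11001100.00101001.11000100.00101001


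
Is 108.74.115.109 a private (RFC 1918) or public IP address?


RFC 1918 private ranges:
  10.0.0.0/8 (10.0.0.0 - 10.255.255.255)
  172.16.0.0/12 (172.16.0.0 - 172.31.255.255)
  192.168.0.0/16 (192.168.0.0 - 192.168.255.255)
Public (not in any RFC 1918 range)


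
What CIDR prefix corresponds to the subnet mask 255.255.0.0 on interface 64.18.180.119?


Binary: 11111111.11111111.00000000.00000000
Count leading 1s
Prefix: /16


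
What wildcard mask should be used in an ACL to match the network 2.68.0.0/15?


Subnet mask: 255.254.0.0
Wildcard = 255.255.255.255 - subnet mask
255 - 255 = 0
255 - 254 = 1
255 - 0 = 255
255 - 0 = 255
Wildcard: 0.1.255.255


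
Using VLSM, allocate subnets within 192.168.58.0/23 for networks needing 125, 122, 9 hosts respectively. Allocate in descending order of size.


125 hosts -> /25 (126 usable): 192.168.58.0/25
122 hosts -> /25 (126 usable): 192.168.58.128/25
9 hosts -> /28 (14 usable): 192.168.59.0/28
Allocation: 192.168.58.0/25 (125 hosts, 126 usable); 192.168.58.128/25 (122 hosts, 126 usable); 192.168.59.0/28 (9 hosts, 14 usable)


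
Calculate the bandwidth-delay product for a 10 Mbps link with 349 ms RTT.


BDP = bandwidth * RTT
= 10 Mbps * 349 ms
= 10 * 1e6 * 349 / 1000 bits
= 3490000 bits
= 436250 bytes
= 426.0254 KB
BDP = 3490000 bits (436250 bytes)
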